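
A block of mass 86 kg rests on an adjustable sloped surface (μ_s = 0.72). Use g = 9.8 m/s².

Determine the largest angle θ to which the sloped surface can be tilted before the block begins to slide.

At the slip threshold, m g sin θ = μ_s · m g cos θ, so tan θ = μ_s.
θ_max = arctan(0.72) = 35.8°.

θ_max ≈ 35.8°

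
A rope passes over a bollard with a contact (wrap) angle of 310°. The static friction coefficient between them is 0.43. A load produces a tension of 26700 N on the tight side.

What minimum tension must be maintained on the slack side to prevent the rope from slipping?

T_min ≈ 2610 N

Capstan equation at impending slip: T_tight/T_slack = e^{μβ}.
β = 310° = 5.411 rad; e^{μβ} = e^{0.43×5.411} = 10.24.
T_slack = T_tight / e^{μβ} = 26700 / 10.24 = 2610 N.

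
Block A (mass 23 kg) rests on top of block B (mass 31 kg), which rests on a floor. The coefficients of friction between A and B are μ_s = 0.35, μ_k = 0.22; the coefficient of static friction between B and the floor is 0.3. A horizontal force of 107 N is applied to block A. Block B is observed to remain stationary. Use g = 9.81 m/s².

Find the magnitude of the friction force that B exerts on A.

Between the blocks, N₁ = m_A g = 225.6 N.
Maximum static friction on A from B: μ_s N₁ = 0.35×225.6 = 78.97 N.
P = 107 N exceeds that limit, so A slips over B and the interface friction becomes kinetic: f₁ = μ_k N₁ = 0.22×225.6 = 49.6 N.
By Newton's third law B feels 49.6 N forward from A. With B stationary, the floor's static friction on B balances it: f₂ = 49.6 N (well within μ_s(m_A+m_B)g = 158.9 N).

f ≈ 49.6 N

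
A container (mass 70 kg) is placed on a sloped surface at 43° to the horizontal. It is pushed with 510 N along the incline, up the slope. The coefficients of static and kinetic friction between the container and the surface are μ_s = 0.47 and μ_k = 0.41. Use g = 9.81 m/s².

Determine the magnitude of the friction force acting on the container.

f ≈ 41.7 N (down the incline)

Normal force: N = m g cos θ = 70 × 9.81 × cos 43° = 502.2 N.
Parallel to the incline, ΣF = 0 gives f = m g sin θ − P = 468.3 − 510 = -41.67 N (up-slope positive).
Maximum static friction available: μ_s N = 0.47 × 502.2 = 236 N.
Since |-41.67| ≤ 236 N, no slip — friction simply equals what equilibrium demands.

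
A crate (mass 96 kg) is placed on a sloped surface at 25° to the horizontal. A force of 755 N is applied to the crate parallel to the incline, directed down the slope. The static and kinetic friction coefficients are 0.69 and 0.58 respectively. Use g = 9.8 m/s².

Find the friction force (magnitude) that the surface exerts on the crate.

Perpendicular to the surface, N = m g cos θ = 96·9.8·cos 25° = 852.7 N.
Parallel to the incline, ΣF = 0 gives f = m g sin θ + P = 397.6 + 755 = 1153 N (up-slope positive).
Static friction can supply at most μ_s N = 588.3 N.
|1153| exceeds 588.3 N, so the crate slips down-slope; friction is kinetic, f = μ_k N = 0.58×852.7 = 495 N.

f ≈ 495 N (up the incline)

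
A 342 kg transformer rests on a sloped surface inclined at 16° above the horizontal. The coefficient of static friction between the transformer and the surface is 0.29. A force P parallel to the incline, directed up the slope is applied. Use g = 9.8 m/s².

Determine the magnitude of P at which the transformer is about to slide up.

P ≈ 1860 N

At impending motion up the slope, friction acts down-slope at its limit: f = μ_s N.
P is parallel to the surface, so N = m g cos θ = 3220 N.
Along the incline: P = m g sin θ + μ_s N = 924 + 0.29×3220 = 1860 N.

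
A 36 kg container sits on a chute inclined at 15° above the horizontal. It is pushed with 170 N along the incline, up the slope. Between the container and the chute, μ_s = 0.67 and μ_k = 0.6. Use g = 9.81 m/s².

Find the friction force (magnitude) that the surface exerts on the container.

f ≈ 78.6 N (down the incline)

The normal reaction is N = m g cos θ = 341.1 N.
The friction needed for equilibrium is m g sin θ − P = 91.4 − 170 = -78.6 N, measured positive up-slope.
Static friction can supply at most μ_s N = 228.6 N.
Since |-78.6| ≤ 228.6 N, static friction is sufficient; f equals the required value, not μ_s N.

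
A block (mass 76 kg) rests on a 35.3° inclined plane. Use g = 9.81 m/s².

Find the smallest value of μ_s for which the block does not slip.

At the slip threshold m g sin θ = μ_s m g cos θ, so μ_s,min = tan θ.
μ_s,min = tan 35.3° = 0.708.

μ_s,min ≈ 0.708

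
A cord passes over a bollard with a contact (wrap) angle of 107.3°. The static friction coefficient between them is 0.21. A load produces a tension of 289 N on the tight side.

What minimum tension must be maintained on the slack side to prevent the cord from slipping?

Capstan equation at impending slip: T_tight/T_slack = e^{μβ}.
β = 107.3° = 1.873 rad; e^{μβ} = e^{0.21×1.873} = 1.482.
T_slack = T_tight / e^{μβ} = 289 / 1.482 = 195 N.

T_min ≈ 195 N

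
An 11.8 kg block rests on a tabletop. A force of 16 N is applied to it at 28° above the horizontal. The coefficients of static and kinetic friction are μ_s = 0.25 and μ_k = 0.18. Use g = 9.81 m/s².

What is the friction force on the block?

The vertical component of P reduces the normal force: N = m g − P sin α = 115.8 − 7.512 = 108.2 N.
Horizontally, friction must balance P cos α = 14.13 N.
μ_s N = 0.25 × 108.2 = 27.06 N.
Since 14.13 N does not exceed the limit, the block stays at rest and f = 14.1 N.

f ≈ 14.1 N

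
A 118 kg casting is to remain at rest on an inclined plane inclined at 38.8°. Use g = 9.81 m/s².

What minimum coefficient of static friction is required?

μ_s,min ≈ 0.804

At the slip threshold m g sin θ = μ_s m g cos θ, so μ_s,min = tan θ.
μ_s,min = tan 38.8° = 0.804.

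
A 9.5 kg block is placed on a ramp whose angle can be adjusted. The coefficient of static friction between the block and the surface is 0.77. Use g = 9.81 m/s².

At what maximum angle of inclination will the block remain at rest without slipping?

At the slip threshold, m g sin θ = μ_s · m g cos θ, so tan θ = μ_s.
θ_max = arctan(0.77) = 37.6°.

θ_max ≈ 37.6°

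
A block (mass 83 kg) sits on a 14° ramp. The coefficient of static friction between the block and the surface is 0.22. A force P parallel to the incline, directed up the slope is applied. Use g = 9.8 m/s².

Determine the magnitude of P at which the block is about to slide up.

At impending motion up the slope, friction acts down-slope at its limit: f = μ_s N.
P is parallel to the surface, so N = m g cos θ = 789 N.
Along the incline: P = m g sin θ + μ_s N = 197 + 0.22×789 = 370 N.

P ≈ 370 N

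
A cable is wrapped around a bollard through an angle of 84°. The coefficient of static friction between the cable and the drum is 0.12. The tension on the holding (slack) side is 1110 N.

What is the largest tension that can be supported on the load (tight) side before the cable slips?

At impending slip the capstan equation gives T₂/T₁ = e^{μβ} with β in radians.
β = 84° × π/180 = 1.466 rad.
e^{μβ} = e^{0.12×1.466} = 1.192.
T₂ = T₁ · e^{μβ} = 1110 × 1.192 = 1320 N.

T_max ≈ 1320 N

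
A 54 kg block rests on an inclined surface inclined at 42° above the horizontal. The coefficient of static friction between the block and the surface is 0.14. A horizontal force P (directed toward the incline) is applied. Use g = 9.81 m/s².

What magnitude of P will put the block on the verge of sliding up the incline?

P ≈ 631 N

At impending motion up the slope, friction acts down-slope at its limit: f = μ_s N.
Perpendicular to the incline: N = m g cos θ + P sin θ.
Along the incline: P cos θ = m g sin θ + μ_s N = m g sin θ + μ_s (m g cos θ + P sin θ).
Solving, P (cos θ − μ_s sin θ) = m g (sin θ + μ_s cos θ), so P = 54×9.81×(sin 42° + 0.14 cos 42°)/(cos 42° − 0.14 sin 42°) = 530×0.7732/0.6495 = 631 N.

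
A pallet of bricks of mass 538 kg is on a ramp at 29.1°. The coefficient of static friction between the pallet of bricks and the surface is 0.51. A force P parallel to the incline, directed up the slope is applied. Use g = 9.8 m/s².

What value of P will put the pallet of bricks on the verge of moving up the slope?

P ≈ 4910 N

At impending motion up the slope, friction acts down-slope at its limit: f = μ_s N.
P is parallel to the surface, so N = m g cos θ = 4610 N.
Along the incline: P = m g sin θ + μ_s N = 2560 + 0.51×4610 = 4910 N.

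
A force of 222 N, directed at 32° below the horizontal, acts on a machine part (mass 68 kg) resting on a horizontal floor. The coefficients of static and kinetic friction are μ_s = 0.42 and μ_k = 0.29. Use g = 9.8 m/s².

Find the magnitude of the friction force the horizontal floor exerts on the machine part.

f ≈ 188 N

Vertical equilibrium gives N = m g + P sin α = 784 N.
Horizontally, friction must balance P cos α = 188.3 N.
μ_s N = 0.42 × 784 = 329.3 N.
Since 188.3 N does not exceed the limit, the machine part stays at rest and f = 188 N.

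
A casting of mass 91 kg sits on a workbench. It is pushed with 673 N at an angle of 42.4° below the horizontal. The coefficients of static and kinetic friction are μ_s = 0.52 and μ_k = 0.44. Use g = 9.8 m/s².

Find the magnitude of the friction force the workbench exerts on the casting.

f ≈ 497 N

The vertical component of P adds to the normal force: N = m g + P sin α = 891.8 + 453.8 = 1346 N.
Horizontally, friction must balance P cos α = 497 N.
The static-friction limit is μ_s N = 699.7 N.
Since 497 N does not exceed the limit, the casting stays at rest and f = 497 N.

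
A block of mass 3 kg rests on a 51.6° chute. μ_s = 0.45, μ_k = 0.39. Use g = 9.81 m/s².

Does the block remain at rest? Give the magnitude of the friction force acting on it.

f ≈ 7.13 N

N = m g cos θ = 18.3 N.
Down-slope weight component: m g sin θ = 23.1 N.
μ_s N = 8.23 N.
23.1 > 8.23 N, so it slides; kinetic friction f = μ_k N = 0.39×18.3 = 7.13 N.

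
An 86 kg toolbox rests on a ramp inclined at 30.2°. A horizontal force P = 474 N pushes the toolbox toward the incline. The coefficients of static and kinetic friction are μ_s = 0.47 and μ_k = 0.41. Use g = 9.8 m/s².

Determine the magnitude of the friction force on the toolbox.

f ≈ 14.3 N (up the incline)

Resolve perpendicular to the incline: N = m g cos θ + P sin θ = 86×9.8×cos 30.2° + 474×sin 30.2° = 966.8 N.
Parallel to the incline: P cos θ − m g sin θ = 409.7 − 423.9 = -14.28 N; the friction needed to balance this is 14.28 N acting up the slope.
The limit of static friction is μ_s N = 454.4 N.
Since 14.28 N is within the 454.4 N limit, the toolbox stays put and friction is exactly 14.3 N.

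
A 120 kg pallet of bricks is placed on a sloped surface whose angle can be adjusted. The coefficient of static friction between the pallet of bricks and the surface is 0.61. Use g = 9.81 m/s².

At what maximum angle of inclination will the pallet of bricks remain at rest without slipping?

θ_max ≈ 31.4°

At the slip threshold, m g sin θ = μ_s · m g cos θ, so tan θ = μ_s.
θ_max = arctan(0.61) = 31.4°.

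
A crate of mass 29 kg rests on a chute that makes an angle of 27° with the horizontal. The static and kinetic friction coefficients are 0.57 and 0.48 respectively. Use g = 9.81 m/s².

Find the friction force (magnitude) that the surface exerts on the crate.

Perpendicular to the surface, N = m g cos θ = 29·9.81·cos 27° = 253.5 N.
For equilibrium along the incline, friction must balance the weight component: f = m g sin θ = 129.2 N up the slope.
Maximum static friction available: μ_s N = 0.57 × 253.5 = 144.5 N.
Since |129.2| ≤ 144.5 N, the crate remains in static equilibrium and friction takes exactly the required value.

f ≈ 129 N (up the incline)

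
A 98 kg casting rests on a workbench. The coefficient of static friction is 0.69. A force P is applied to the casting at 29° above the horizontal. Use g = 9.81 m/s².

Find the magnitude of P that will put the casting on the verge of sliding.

P ≈ 549 N

N = m g − P sin α (the pull lifts the casting).
At impending slip, P cos α = μ_s N = μ_s (m g − P sin α).
Solving: P (cos α + μ_s sin α) = μ_s m g → P = 0.69×961/(cos 29° + 0.69 sin 29°) = 663/1.209 = 549 N.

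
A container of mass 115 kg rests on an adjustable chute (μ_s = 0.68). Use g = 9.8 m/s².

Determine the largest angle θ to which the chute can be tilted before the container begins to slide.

At the slip threshold, m g sin θ = μ_s · m g cos θ, so tan θ = μ_s.
θ_max = arctan(0.68) = 34.2°.

θ_max ≈ 34.2°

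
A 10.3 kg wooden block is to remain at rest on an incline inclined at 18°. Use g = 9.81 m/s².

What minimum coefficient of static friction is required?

At the slip threshold m g sin θ = μ_s m g cos θ, so μ_s,min = tan θ.
μ_s,min = tan 18° = 0.325.

μ_s,min ≈ 0.325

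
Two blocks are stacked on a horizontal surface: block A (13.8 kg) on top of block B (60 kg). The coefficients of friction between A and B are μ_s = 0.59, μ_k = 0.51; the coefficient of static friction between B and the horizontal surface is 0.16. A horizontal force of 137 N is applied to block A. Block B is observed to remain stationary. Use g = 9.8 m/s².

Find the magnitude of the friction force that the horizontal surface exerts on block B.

Normal force at the A–B interface: N₁ = m_A g = 135.2 N.
So the A–B interface can sustain at most μ_s N₁ = 79.79 N of static friction.
Since P = 137 N > 79.79 N, A slides on B; the A–B friction is kinetic: f₁ = μ_k N₁ = 0.51×135.2 = 69 N.
B experiences an equal 69 N forward from A (third law). B is in equilibrium, so the floor supplies f₂ = 69 N of static friction (limit μ_s(m_A+m_B)g = 115.7 N, not exceeded).

f ≈ 69 N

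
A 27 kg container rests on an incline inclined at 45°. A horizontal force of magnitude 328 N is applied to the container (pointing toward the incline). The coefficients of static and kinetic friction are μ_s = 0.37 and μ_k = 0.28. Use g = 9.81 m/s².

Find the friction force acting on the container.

The horizontal push has a component P sin θ into the surface, so N = m g cos θ + P sin θ = 187.3 + 231.9 = 419.2 N.
Along the incline, the net driving force (taking up-slope positive) is P cos θ − m g sin θ = 231.9 − 187.3 = 44.64 N, so equilibrium requires friction f = -44.64 N (down-slope).
The limit of static friction is μ_s N = 155.1 N.
Since 44.64 N is within the 155.1 N limit, the container stays put and friction is exactly 44.6 N.

f ≈ 44.6 N (down the incline)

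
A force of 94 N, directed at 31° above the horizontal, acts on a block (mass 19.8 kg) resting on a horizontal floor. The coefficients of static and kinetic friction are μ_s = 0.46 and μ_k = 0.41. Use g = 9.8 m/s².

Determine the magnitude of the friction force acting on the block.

f ≈ 59.7 N

Vertical equilibrium gives N = m g − P sin α = 145.6 N.
The horizontal driving force is P cos α = 80.57 N, so equilibrium needs friction f = 80.57 N.
μ_s N = 0.46 × 145.6 = 66.99 N.
The required friction exceeds μ_s N, so the block moves and f = μ_k N = 59.7 N.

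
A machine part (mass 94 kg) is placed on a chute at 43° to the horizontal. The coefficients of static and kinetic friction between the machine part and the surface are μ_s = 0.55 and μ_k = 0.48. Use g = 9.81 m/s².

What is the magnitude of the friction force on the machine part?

f ≈ 324 N (up the incline)

Normal force: N = m g cos θ = 94 × 9.81 × cos 43° = 674.4 N.
Along the slope the weight component is m g sin θ = 628.9 N; friction must supply exactly this, acting up-slope.
Static friction can supply at most μ_s N = 370.9 N.
|628.9| exceeds 370.9 N, so the machine part slips down-slope; friction is kinetic, f = μ_k N = 0.48×674.4 = 324 N.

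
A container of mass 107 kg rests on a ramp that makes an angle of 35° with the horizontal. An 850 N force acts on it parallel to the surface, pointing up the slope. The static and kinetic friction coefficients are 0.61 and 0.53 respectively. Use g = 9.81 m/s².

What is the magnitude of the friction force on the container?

Normal force: N = m g cos θ = 107 × 9.81 × cos 35° = 859.8 N.
Parallel to the incline, ΣF = 0 gives f = m g sin θ − P = 602.1 − 850 = -247.9 N (up-slope positive).
Static friction can supply at most μ_s N = 524.5 N.
Since |-247.9| ≤ 524.5 N, the container remains in static equilibrium and friction takes exactly the required value.

f ≈ 248 N (down the incline)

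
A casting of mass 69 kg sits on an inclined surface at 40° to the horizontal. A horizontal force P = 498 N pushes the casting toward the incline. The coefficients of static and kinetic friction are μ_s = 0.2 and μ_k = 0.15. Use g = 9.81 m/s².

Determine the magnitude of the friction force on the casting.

The horizontal push has a component P sin θ into the surface, so N = m g cos θ + P sin θ = 518.5 + 320.1 = 838.6 N.
Along the incline, the net driving force (taking up-slope positive) is P cos θ − m g sin θ = 381.5 − 435.1 = -53.61 N, so equilibrium requires friction f = 53.61 N (up-slope).
Maximum static friction: μ_s N = 0.2 × 838.6 = 167.7 N.
|f_req| = 53.61 ≤ 167.7 N → the casting is in equilibrium; friction equals the required value.

f ≈ 53.6 N (up the incline)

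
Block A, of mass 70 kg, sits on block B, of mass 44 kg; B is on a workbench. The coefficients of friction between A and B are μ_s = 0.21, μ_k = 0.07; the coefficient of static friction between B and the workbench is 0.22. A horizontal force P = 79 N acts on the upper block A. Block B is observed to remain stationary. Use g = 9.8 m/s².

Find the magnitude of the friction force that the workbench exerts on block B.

f ≈ 79 N

Normal force at the A–B interface: N₁ = m_A g = 686 N.
Maximum static friction on A from B: μ_s N₁ = 0.21×686 = 144.1 N.
P = 79 N is within that limit, so A and B move together (both at rest); the A–B friction is simply f₁ = P = 79 N.
B experiences an equal 79 N forward from A (third law). B is in equilibrium, so the floor supplies f₂ = 79 N of static friction (limit μ_s(m_A+m_B)g = 245.8 N, not exceeded).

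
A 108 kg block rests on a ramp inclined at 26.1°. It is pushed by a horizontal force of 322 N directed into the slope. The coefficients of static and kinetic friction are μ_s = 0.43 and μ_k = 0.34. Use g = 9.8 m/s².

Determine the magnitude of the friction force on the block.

f ≈ 176 N (up the incline)

Normal direction: N = m g cos θ + P sin θ = 1092 N.
Along the incline, the net driving force (taking up-slope positive) is P cos θ − m g sin θ = 289.2 − 465.6 = -176.5 N, so equilibrium requires friction f = 176.5 N (up-slope).
The limit of static friction is μ_s N = 469.6 N.
Since 176.5 N is within the 469.6 N limit, the block stays put and friction is exactly 176 N.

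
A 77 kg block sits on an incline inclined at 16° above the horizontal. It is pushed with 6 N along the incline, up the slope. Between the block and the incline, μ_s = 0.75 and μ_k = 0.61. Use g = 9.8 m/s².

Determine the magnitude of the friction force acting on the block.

f ≈ 202 N (up the incline)

Normal force: N = m g cos θ = 77 × 9.8 × cos 16° = 725.4 N.
For equilibrium along the incline the friction force must supply f = m g sin θ − P = 208 − 6 = 202 N (positive meaning up-slope).
Maximum static friction available: μ_s N = 0.75 × 725.4 = 544 N.
Since |202| ≤ 544 N, the block remains in static equilibrium and friction takes exactly the required value.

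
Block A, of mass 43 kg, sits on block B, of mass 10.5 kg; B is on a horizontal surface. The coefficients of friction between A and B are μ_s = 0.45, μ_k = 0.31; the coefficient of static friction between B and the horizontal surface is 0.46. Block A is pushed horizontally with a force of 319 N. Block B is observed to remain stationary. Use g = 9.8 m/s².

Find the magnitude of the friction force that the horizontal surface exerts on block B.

f ≈ 131 N

Normal force at the A–B interface: N₁ = m_A g = 421.4 N.
So the A–B interface can sustain at most μ_s N₁ = 189.6 N of static friction.
Since P = 319 N > 189.6 N, A slides on B; the A–B friction is kinetic: f₁ = μ_k N₁ = 0.31×421.4 = 131 N.
By Newton's third law B feels 131 N forward from A. With B stationary, the floor's static friction on B balances it: f₂ = 131 N (well within μ_s(m_A+m_B)g = 241.2 N).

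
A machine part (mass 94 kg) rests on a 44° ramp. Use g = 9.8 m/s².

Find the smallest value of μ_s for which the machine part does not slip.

μ_s,min ≈ 0.966

At the slip threshold m g sin θ = μ_s m g cos θ, so μ_s,min = tan θ.
μ_s,min = tan 44° = 0.966.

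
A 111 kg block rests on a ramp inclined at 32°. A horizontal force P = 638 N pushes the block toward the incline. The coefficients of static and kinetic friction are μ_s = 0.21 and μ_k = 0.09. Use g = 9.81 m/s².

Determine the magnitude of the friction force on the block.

f ≈ 36 N (up the incline)

Resolve perpendicular to the incline: N = m g cos θ + P sin θ = 111×9.81×cos 32° + 638×sin 32° = 1262 N.
Parallel to the incline: P cos θ − m g sin θ = 541.1 − 577 = -35.98 N; the friction needed to balance this is 35.98 N acting up the slope.
The limit of static friction is μ_s N = 264.9 N.
Since 35.98 N is within the 264.9 N limit, the block stays put and friction is exactly 36 N.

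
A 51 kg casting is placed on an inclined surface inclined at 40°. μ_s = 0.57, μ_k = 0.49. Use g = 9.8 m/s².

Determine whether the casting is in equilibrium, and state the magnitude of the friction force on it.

N = m g cos θ = 383 N.
Down-slope weight component: m g sin θ = 321 N.
μ_s N = 218 N.
321 > 218 N, so it slides; kinetic friction f = μ_k N = 0.49×383 = 188 N.

f ≈ 188 N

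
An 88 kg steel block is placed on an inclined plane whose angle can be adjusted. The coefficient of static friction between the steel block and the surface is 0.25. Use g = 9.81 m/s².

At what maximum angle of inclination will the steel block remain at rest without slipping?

θ_max ≈ 14°

At the slip threshold, m g sin θ = μ_s · m g cos θ, so tan θ = μ_s.
θ_max = arctan(0.25) = 14°.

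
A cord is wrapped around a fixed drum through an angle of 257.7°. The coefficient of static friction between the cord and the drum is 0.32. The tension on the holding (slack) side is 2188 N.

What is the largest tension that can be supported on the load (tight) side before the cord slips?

At impending slip the capstan equation gives T₂/T₁ = e^{μβ} with β in radians.
β = 257.7° × π/180 = 4.498 rad.
e^{μβ} = e^{0.32×4.498} = 4.218.
T₂ = T₁ · e^{μβ} = 2188 × 4.218 = 9230 N.

T_max ≈ 9230 N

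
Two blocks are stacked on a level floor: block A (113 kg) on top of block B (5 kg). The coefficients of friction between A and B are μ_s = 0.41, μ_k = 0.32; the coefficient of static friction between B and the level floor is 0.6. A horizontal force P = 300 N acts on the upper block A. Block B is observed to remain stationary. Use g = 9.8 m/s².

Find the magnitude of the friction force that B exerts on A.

Normal force at the A–B interface: N₁ = m_A g = 1107 N.
Maximum static friction on A from B: μ_s N₁ = 0.41×1107 = 454 N.
P = 300 N is within that limit, so A and B move together (both at rest); the A–B friction is simply f₁ = P = 300 N.
B experiences an equal 300 N forward from A (third law). B is in equilibrium, so the floor supplies f₂ = 300 N of static friction (limit μ_s(m_A+m_B)g = 693.8 N, not exceeded).

f ≈ 300 N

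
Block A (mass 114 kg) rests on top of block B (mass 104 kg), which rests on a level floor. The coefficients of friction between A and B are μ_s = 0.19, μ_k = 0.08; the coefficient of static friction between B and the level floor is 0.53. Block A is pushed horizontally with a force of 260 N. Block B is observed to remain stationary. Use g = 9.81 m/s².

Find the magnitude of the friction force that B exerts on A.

f ≈ 89.5 N

The normal force B exerts on A is simply A's weight, N₁ = 1118 N.
Maximum static friction on A from B: μ_s N₁ = 0.19×1118 = 212.5 N.
P = 260 N exceeds that limit, so A slips over B and the interface friction becomes kinetic: f₁ = μ_k N₁ = 0.08×1118 = 89.5 N.
By Newton's third law B feels 89.5 N forward from A. With B stationary, the floor's static friction on B balances it: f₂ = 89.5 N (well within μ_s(m_A+m_B)g = 1133 N).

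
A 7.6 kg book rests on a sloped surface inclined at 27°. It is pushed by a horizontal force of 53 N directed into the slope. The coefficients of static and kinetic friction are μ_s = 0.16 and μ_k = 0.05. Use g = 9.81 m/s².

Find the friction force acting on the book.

Resolve perpendicular to the incline: N = m g cos θ + P sin θ = 7.6×9.81×cos 27° + 53×sin 27° = 90.49 N.
Parallel to the incline: P cos θ − m g sin θ = 47.22 − 33.85 = 13.38 N; the friction needed to balance this is 13.38 N acting down the slope.
The limit of static friction is μ_s N = 14.48 N.
Since 13.38 N is within the 14.48 N limit, the book stays put and friction is exactly 13.4 N.

f ≈ 13.4 N (down the incline)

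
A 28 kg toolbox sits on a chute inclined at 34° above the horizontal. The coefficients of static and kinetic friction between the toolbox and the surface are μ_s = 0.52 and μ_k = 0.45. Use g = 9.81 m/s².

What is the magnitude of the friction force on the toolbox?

f ≈ 102 N (up the incline)

Perpendicular to the surface, N = m g cos θ = 28·9.81·cos 34° = 227.7 N.
For equilibrium along the incline, friction must balance the weight component: f = m g sin θ = 153.6 N up the slope.
Static friction can supply at most μ_s N = 118.4 N.
|153.6| exceeds 118.4 N, so the toolbox slips down-slope; friction is kinetic, f = μ_k N = 0.45×227.7 = 102 N.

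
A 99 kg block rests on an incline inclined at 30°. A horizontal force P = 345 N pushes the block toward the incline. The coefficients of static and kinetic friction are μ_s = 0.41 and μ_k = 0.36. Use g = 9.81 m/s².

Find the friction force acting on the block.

f ≈ 187 N (up the incline)

Resolve perpendicular to the incline: N = m g cos θ + P sin θ = 99×9.81×cos 30° + 345×sin 30° = 1014 N.
Along the incline, the net driving force (taking up-slope positive) is P cos θ − m g sin θ = 298.8 − 485.6 = -186.8 N, so equilibrium requires friction f = 186.8 N (up-slope).
The limit of static friction is μ_s N = 415.6 N.
|f_req| = 186.8 ≤ 415.6 N → the block is in equilibrium; friction equals the required value.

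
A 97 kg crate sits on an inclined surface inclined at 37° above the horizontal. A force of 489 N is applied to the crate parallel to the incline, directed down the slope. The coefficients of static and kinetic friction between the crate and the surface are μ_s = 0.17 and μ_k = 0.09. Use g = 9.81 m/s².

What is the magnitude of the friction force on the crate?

f ≈ 68.4 N (up the incline)

The normal reaction is N = m g cos θ = 760 N.
The friction needed for equilibrium is m g sin θ + P = 572.7 + 489 = 1062 N, measured positive up-slope.
Maximum static friction available: μ_s N = 0.17 × 760 = 129.2 N.
Since |1062| > 129.2 N, static friction cannot hold it; the crate slides down the incline and kinetic friction applies: f = μ_k N = 0.09 × 760 = 68.4 N.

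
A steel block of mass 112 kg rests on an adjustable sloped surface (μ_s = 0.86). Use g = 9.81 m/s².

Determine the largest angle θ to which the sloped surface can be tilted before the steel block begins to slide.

At the slip threshold, m g sin θ = μ_s · m g cos θ, so tan θ = μ_s.
θ_max = arctan(0.86) = 40.7°.

θ_max ≈ 40.7°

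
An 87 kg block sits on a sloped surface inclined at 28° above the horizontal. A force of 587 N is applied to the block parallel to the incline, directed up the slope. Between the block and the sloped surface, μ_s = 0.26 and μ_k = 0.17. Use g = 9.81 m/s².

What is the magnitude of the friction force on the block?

f ≈ 186 N (down the incline)

Normal force: N = m g cos θ = 87 × 9.81 × cos 28° = 753.6 N.
The friction needed for equilibrium is m g sin θ − P = 400.7 − 587 = -186.3 N, measured positive up-slope.
Maximum static friction available: μ_s N = 0.26 × 753.6 = 195.9 N.
Since |-186.3| ≤ 195.9 N, no slip — friction simply equals what equilibrium demands.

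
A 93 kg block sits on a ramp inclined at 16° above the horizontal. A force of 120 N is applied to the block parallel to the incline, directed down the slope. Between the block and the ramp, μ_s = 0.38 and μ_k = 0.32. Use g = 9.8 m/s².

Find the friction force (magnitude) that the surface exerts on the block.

f ≈ 280 N (up the incline)

Perpendicular to the surface, N = m g cos θ = 93·9.8·cos 16° = 876.1 N.
The friction needed for equilibrium is m g sin θ + P = 251.2 + 120 = 371.2 N, measured positive up-slope.
Maximum static friction available: μ_s N = 0.38 × 876.1 = 332.9 N.
|371.2| exceeds 332.9 N, so the block slips down-slope; friction is kinetic, f = μ_k N = 0.32×876.1 = 280 N.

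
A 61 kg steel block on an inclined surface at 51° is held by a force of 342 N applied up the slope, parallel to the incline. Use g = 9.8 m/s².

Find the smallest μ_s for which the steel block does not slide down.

μ_s,min ≈ 0.326

N = m g cos θ = 376.2 N.
Friction must make up the shortfall along the incline: f = m g sin θ − P = 464.6 − 342 = 122.6 N.
At the threshold f = μ_s N, so μ_s,min = 122.6/376.2 = 0.326.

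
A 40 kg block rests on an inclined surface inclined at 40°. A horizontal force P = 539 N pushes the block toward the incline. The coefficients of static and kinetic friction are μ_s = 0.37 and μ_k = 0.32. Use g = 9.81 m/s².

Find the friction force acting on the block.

Normal direction: N = m g cos θ + P sin θ = 647.1 N.
Along the incline, the net driving force (taking up-slope positive) is P cos θ − m g sin θ = 412.9 − 252.2 = 160.7 N, so equilibrium requires friction f = -160.7 N (down-slope).
The limit of static friction is μ_s N = 239.4 N.
Since 160.7 N is within the 239.4 N limit, the block stays put and friction is exactly 161 N.

f ≈ 161 N (down the incline)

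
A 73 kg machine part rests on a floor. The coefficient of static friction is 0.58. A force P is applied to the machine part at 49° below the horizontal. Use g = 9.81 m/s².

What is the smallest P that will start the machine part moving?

P ≈ 1900 N

N = m g + P sin α (the push presses the machine part into the floor).
At impending slip, P cos α = μ_s N = μ_s (m g + P sin α).
Solving: P (cos α − μ_s sin α) = μ_s m g → P = 0.58×716/(cos 49° − 0.58 sin 49°) = 415/0.2183 = 1900 N.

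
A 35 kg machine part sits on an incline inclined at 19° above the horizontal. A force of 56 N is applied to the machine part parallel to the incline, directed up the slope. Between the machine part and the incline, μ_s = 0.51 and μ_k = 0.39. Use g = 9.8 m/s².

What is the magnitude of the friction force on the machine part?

Normal force: N = m g cos θ = 35 × 9.8 × cos 19° = 324.3 N.
Parallel to the incline, ΣF = 0 gives f = m g sin θ − P = 111.7 − 56 = 55.67 N (up-slope positive).
The static-friction ceiling is μ_s N = 0.51 × 324.3 = 165.4 N.
Since |55.67| ≤ 165.4 N, the machine part remains in static equilibrium and friction takes exactly the required value.

f ≈ 55.7 N (up the incline)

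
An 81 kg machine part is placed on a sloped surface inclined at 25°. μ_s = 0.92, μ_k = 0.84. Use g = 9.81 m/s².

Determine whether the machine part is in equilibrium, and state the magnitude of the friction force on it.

f ≈ 336 N

N = m g cos θ = 720 N.
Down-slope weight component: m g sin θ = 336 N.
μ_s N = 663 N.
336 ≤ 663 N, so it stays put; friction = 336 N.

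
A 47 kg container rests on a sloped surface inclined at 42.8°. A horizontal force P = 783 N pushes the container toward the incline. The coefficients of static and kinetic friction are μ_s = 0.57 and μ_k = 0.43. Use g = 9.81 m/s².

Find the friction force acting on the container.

f ≈ 261 N (down the incline)

The horizontal push has a component P sin θ into the surface, so N = m g cos θ + P sin θ = 338.3 + 532 = 870.3 N.
Along the incline, the net driving force (taking up-slope positive) is P cos θ − m g sin θ = 574.5 − 313.3 = 261.2 N, so equilibrium requires friction f = -261.2 N (down-slope).
The limit of static friction is μ_s N = 496.1 N.
|f_req| = 261.2 ≤ 496.1 N → the container is in equilibrium; friction equals the required value.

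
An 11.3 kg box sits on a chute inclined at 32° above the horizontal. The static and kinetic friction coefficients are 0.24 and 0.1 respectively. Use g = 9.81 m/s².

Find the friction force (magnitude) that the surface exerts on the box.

Perpendicular to the surface, N = m g cos θ = 11.3·9.81·cos 32° = 94.01 N.
For equilibrium along the incline, friction must balance the weight component: f = m g sin θ = 58.74 N up the slope.
Static friction can supply at most μ_s N = 22.56 N.
|58.74| exceeds 22.56 N, so the box slips down-slope; friction is kinetic, f = μ_k N = 0.1×94.01 = 9.4 N.

f ≈ 9.4 N (up the incline)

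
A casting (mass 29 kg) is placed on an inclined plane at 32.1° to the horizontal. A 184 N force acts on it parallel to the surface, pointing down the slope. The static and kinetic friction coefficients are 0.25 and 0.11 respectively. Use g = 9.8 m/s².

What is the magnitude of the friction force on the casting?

Normal force: N = m g cos θ = 29 × 9.8 × cos 32.1° = 240.8 N.
For equilibrium along the incline the friction force must supply f = m g sin θ + P = 151 + 184 = 335 N (positive meaning up-slope).
Static friction can supply at most μ_s N = 60.19 N.
Since |335| > 60.19 N, static friction cannot hold it; the casting slides down the incline and kinetic friction applies: f = μ_k N = 0.11 × 240.8 = 26.5 N.

f ≈ 26.5 N (up the incline)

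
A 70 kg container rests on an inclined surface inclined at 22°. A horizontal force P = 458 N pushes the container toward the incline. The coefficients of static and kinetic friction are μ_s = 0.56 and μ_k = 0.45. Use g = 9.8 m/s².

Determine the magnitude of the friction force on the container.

f ≈ 168 N (down the incline)

The horizontal push has a component P sin θ into the surface, so N = m g cos θ + P sin θ = 636 + 171.6 = 807.6 N.
Along the incline, the net driving force (taking up-slope positive) is P cos θ − m g sin θ = 424.7 − 257 = 167.7 N, so equilibrium requires friction f = -167.7 N (down-slope).
Maximum static friction: μ_s N = 0.56 × 807.6 = 452.3 N.
Since 167.7 N is within the 452.3 N limit, the container stays put and friction is exactly 168 N.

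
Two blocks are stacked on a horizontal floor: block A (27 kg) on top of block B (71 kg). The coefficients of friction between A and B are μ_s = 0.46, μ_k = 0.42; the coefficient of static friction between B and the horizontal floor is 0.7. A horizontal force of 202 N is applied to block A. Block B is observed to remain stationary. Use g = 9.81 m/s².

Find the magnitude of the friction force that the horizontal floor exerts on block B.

Between the blocks, N₁ = m_A g = 264.9 N.
So the A–B interface can sustain at most μ_s N₁ = 121.8 N of static friction.
Since P = 202 N > 121.8 N, A slides on B; the A–B friction is kinetic: f₁ = μ_k N₁ = 0.42×264.9 = 111 N.
By Newton's third law B feels 111 N forward from A. With B stationary, the floor's static friction on B balances it: f₂ = 111 N (well within μ_s(m_A+m_B)g = 673 N).

f ≈ 111 N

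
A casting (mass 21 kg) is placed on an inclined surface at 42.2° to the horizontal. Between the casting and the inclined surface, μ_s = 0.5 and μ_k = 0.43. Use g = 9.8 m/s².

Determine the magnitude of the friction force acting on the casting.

The normal reaction is N = m g cos θ = 152.5 N.
Along the slope the weight component is m g sin θ = 138.2 N; friction must supply exactly this, acting up-slope.
The static-friction ceiling is μ_s N = 0.5 × 152.5 = 76.23 N.
Since |138.2| > 76.23 N, static friction cannot hold it; the casting slides down the incline and kinetic friction applies: f = μ_k N = 0.43 × 152.5 = 65.6 N.

f ≈ 65.6 N (up the incline)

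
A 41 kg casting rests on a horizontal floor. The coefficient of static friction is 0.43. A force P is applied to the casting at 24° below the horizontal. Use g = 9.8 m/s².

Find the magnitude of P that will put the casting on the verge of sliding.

P ≈ 234 N

N = m g + P sin α (the push presses the casting into the horizontal floor).
At impending slip, P cos α = μ_s N = μ_s (m g + P sin α).
Solving: P (cos α − μ_s sin α) = μ_s m g → P = 0.43×402/(cos 24° − 0.43 sin 24°) = 173/0.7386 = 234 N.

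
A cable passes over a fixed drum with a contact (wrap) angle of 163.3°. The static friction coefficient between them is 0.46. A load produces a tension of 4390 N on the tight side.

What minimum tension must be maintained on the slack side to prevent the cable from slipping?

T_min ≈ 1180 N

Capstan equation at impending slip: T_tight/T_slack = e^{μβ}.
β = 163.3° = 2.85 rad; e^{μβ} = e^{0.46×2.85} = 3.71.
T_slack = T_tight / e^{μβ} = 4390 / 3.71 = 1180 N.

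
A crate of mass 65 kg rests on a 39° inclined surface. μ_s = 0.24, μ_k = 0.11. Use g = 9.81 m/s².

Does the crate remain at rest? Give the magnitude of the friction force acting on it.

N = m g cos θ = 496 N.
Down-slope weight component: m g sin θ = 401 N.
μ_s N = 119 N.
401 > 119 N, so it slides; kinetic friction f = μ_k N = 0.11×496 = 54.5 N.

f ≈ 54.5 N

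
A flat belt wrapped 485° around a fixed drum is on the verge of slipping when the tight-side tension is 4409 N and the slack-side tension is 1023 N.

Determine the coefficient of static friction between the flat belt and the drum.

μ ≈ 0.173

T₂/T₁ = e^{μβ} → μ = ln(T₂/T₁)/β.
β = 485° = 8.465 rad.
μ = ln(4409/1023)/8.465 = ln(4.31)/8.465 = 0.173.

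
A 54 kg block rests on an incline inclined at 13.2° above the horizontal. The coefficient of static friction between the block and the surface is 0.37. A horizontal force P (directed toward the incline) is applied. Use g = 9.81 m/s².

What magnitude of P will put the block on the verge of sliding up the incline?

At impending motion up the slope, friction acts down-slope at its limit: f = μ_s N.
Perpendicular to the incline: N = m g cos θ + P sin θ.
Along the incline: P cos θ = m g sin θ + μ_s N = m g sin θ + μ_s (m g cos θ + P sin θ).
Solving, P (cos θ − μ_s sin θ) = m g (sin θ + μ_s cos θ), so P = 54×9.81×(sin 13.2° + 0.37 cos 13.2°)/(cos 13.2° − 0.37 sin 13.2°) = 530×0.5886/0.8891 = 351 N.

P ≈ 351 N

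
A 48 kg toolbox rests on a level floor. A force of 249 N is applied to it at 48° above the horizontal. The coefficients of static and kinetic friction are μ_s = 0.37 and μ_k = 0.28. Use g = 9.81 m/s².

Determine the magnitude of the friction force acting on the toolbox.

f ≈ 80 N

N = m g − P sin α = 470.9 − 249×sin 48° = 285.8 N.
For equilibrium, f = P cos α = 249×cos 48° = 166.6 N.
The static-friction limit is μ_s N = 105.8 N.
166.6 > 105.8 N → the toolbox slides; f = μ_k N = 0.28×285.8 = 80 N.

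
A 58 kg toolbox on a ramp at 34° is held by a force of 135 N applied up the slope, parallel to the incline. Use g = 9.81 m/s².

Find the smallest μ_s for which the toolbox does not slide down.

N = m g cos θ = 471.7 N.
Friction must make up the shortfall along the incline: f = m g sin θ − P = 318.2 − 135 = 183.2 N.
At the threshold f = μ_s N, so μ_s,min = 183.2/471.7 = 0.388.

μ_s,min ≈ 0.388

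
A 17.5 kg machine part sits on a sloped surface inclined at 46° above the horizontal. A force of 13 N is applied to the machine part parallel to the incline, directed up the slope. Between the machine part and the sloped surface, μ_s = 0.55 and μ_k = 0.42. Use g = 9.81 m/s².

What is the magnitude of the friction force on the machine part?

Perpendicular to the surface, N = m g cos θ = 17.5·9.81·cos 46° = 119.3 N.
For equilibrium along the incline the friction force must supply f = m g sin θ − P = 123.5 − 13 = 110.5 N (positive meaning up-slope).
Maximum static friction available: μ_s N = 0.55 × 119.3 = 65.59 N.
Since |110.5| > 65.59 N, static friction cannot hold it; the machine part slides down the incline and kinetic friction applies: f = μ_k N = 0.42 × 119.3 = 50.1 N.

f ≈ 50.1 N (up the incline)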